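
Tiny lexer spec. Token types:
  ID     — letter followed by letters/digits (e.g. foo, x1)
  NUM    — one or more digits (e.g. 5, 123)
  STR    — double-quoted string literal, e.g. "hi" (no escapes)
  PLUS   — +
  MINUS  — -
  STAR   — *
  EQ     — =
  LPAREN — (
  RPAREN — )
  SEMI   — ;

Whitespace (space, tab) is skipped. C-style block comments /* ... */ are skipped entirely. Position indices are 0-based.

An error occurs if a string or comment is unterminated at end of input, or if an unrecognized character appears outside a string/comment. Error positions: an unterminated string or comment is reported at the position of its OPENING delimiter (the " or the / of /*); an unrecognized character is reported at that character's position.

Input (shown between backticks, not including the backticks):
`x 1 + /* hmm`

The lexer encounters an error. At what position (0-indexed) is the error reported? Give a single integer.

pos=0: emit ID 'x' (now at pos=1)
pos=2: emit NUM '1' (now at pos=3)
pos=4: emit PLUS '+'
pos=6: enter COMMENT mode (saw '/*')
pos=6: ERROR — unterminated comment (reached EOF)

Answer: 6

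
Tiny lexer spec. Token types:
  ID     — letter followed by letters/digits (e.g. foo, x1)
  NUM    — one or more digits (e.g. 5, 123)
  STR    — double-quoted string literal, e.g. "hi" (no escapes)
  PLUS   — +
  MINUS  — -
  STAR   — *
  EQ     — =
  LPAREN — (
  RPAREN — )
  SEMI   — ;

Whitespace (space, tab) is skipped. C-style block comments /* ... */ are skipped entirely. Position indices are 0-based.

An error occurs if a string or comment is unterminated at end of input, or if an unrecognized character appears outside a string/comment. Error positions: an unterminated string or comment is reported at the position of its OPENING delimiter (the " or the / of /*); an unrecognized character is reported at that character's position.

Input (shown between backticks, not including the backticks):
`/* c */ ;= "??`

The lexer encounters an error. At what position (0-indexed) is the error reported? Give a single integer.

pos=0: enter COMMENT mode (saw '/*')
exit COMMENT mode (now at pos=7)
pos=8: emit SEMI ';'
pos=9: emit EQ '='
pos=11: enter STRING mode
pos=11: ERROR — unterminated string

Answer: 11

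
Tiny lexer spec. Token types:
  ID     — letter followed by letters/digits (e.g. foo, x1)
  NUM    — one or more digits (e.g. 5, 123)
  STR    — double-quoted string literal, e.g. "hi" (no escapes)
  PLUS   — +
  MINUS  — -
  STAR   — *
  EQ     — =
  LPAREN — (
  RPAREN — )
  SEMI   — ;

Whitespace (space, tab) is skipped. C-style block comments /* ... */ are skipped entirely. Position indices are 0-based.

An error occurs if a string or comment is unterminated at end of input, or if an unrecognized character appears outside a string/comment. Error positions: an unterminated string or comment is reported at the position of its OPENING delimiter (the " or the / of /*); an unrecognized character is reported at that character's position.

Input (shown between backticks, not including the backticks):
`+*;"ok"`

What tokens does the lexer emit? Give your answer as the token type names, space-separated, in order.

pos=0: emit PLUS '+'
pos=1: emit STAR '*'
pos=2: emit SEMI ';'
pos=3: enter STRING mode
pos=3: emit STR "ok" (now at pos=7)
DONE. 4 tokens: [PLUS, STAR, SEMI, STR]

Answer: PLUS STAR SEMI STR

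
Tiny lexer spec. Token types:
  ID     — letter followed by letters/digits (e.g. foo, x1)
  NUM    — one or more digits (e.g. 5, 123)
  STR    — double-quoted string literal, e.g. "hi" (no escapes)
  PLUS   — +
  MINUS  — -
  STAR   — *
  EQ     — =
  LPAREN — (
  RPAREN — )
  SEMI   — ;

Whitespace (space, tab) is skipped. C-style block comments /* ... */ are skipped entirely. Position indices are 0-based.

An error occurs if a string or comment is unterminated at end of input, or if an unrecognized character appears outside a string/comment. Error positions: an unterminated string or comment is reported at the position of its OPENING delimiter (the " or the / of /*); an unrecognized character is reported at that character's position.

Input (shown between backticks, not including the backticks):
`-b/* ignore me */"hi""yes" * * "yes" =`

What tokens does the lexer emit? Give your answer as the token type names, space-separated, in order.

pos=0: emit MINUS '-'
pos=1: emit ID 'b' (now at pos=2)
pos=2: enter COMMENT mode (saw '/*')
exit COMMENT mode (now at pos=17)
pos=17: enter STRING mode
pos=17: emit STR "hi" (now at pos=21)
pos=21: enter STRING mode
pos=21: emit STR "yes" (now at pos=26)
pos=27: emit STAR '*'
pos=29: emit STAR '*'
pos=31: enter STRING mode
pos=31: emit STR "yes" (now at pos=36)
pos=37: emit EQ '='
DONE. 8 tokens: [MINUS, ID, STR, STR, STAR, STAR, STR, EQ]

Answer: MINUS ID STR STR STAR STAR STR EQ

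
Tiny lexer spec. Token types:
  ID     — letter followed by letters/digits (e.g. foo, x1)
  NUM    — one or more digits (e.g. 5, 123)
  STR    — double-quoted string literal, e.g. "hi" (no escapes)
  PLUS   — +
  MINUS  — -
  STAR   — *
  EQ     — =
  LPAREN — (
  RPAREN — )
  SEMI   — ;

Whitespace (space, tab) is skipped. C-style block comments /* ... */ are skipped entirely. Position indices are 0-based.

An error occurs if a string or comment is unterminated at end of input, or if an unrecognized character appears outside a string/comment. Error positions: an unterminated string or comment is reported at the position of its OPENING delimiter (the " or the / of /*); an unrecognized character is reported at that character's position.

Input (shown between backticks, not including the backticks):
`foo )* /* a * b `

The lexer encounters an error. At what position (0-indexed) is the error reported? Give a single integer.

Answer: 7

Derivation:
pos=0: emit ID 'foo' (now at pos=3)
pos=4: emit RPAREN ')'
pos=5: emit STAR '*'
pos=7: enter COMMENT mode (saw '/*')
pos=7: ERROR — unterminated comment (reached EOF)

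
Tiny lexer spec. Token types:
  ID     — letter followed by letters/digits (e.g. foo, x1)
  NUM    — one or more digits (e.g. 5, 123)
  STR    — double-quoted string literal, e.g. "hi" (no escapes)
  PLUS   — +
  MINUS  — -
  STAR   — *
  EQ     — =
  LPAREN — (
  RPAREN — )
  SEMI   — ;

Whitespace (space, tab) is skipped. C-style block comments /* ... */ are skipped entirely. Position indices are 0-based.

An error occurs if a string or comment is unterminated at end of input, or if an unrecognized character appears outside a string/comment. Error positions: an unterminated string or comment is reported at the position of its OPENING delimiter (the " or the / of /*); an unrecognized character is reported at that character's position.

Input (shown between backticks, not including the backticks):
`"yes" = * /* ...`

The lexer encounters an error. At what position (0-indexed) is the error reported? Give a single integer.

pos=0: enter STRING mode
pos=0: emit STR "yes" (now at pos=5)
pos=6: emit EQ '='
pos=8: emit STAR '*'
pos=10: enter COMMENT mode (saw '/*')
pos=10: ERROR — unterminated comment (reached EOF)

Answer: 10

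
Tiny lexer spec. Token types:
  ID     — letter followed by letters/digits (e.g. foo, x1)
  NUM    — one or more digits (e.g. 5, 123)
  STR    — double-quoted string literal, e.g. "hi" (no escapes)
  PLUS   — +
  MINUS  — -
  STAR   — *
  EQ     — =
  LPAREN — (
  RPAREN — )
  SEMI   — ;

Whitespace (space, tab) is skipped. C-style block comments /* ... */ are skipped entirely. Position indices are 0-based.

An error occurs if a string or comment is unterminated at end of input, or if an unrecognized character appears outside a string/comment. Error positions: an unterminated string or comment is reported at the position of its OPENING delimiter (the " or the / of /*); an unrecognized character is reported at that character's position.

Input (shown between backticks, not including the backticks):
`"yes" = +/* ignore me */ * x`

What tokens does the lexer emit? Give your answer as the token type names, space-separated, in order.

Answer: STR EQ PLUS STAR ID

Derivation:
pos=0: enter STRING mode
pos=0: emit STR "yes" (now at pos=5)
pos=6: emit EQ '='
pos=8: emit PLUS '+'
pos=9: enter COMMENT mode (saw '/*')
exit COMMENT mode (now at pos=24)
pos=25: emit STAR '*'
pos=27: emit ID 'x' (now at pos=28)
DONE. 5 tokens: [STR, EQ, PLUS, STAR, ID]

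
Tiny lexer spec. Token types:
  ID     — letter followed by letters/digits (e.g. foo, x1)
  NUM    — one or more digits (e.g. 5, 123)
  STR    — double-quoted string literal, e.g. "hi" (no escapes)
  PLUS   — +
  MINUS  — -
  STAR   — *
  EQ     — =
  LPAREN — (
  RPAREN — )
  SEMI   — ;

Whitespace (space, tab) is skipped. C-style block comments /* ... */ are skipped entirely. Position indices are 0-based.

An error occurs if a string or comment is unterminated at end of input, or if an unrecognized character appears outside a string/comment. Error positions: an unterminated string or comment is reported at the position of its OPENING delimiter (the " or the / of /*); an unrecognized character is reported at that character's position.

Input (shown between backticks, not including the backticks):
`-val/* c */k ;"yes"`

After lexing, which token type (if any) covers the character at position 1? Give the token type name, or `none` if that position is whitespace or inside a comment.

pos=0: emit MINUS '-'
pos=1: emit ID 'val' (now at pos=4)
pos=4: enter COMMENT mode (saw '/*')
exit COMMENT mode (now at pos=11)
pos=11: emit ID 'k' (now at pos=12)
pos=13: emit SEMI ';'
pos=14: enter STRING mode
pos=14: emit STR "yes" (now at pos=19)
DONE. 5 tokens: [MINUS, ID, ID, SEMI, STR]
Position 1: char is 'v' -> ID

Answer: ID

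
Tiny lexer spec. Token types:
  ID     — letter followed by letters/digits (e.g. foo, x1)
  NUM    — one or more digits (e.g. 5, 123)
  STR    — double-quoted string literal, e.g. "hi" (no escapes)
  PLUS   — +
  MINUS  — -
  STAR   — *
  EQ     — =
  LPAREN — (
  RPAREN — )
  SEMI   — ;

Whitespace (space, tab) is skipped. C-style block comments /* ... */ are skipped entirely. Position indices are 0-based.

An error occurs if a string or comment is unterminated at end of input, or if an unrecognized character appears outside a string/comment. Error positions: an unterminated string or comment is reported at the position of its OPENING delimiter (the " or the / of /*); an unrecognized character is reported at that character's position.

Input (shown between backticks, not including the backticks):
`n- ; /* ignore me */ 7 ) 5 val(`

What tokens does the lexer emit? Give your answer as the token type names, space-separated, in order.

Answer: ID MINUS SEMI NUM RPAREN NUM ID LPAREN

Derivation:
pos=0: emit ID 'n' (now at pos=1)
pos=1: emit MINUS '-'
pos=3: emit SEMI ';'
pos=5: enter COMMENT mode (saw '/*')
exit COMMENT mode (now at pos=20)
pos=21: emit NUM '7' (now at pos=22)
pos=23: emit RPAREN ')'
pos=25: emit NUM '5' (now at pos=26)
pos=27: emit ID 'val' (now at pos=30)
pos=30: emit LPAREN '('
DONE. 8 tokens: [ID, MINUS, SEMI, NUM, RPAREN, NUM, ID, LPAREN]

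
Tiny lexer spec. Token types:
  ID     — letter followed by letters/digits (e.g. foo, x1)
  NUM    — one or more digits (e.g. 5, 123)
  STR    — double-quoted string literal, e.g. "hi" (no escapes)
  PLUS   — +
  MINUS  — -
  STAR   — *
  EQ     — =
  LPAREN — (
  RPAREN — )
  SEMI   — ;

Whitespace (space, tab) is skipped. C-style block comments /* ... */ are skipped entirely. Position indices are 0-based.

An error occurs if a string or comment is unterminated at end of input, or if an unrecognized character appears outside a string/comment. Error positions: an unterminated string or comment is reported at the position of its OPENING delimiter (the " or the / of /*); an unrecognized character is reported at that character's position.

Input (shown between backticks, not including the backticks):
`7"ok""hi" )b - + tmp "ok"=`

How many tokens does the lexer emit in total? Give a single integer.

pos=0: emit NUM '7' (now at pos=1)
pos=1: enter STRING mode
pos=1: emit STR "ok" (now at pos=5)
pos=5: enter STRING mode
pos=5: emit STR "hi" (now at pos=9)
pos=10: emit RPAREN ')'
pos=11: emit ID 'b' (now at pos=12)
pos=13: emit MINUS '-'
pos=15: emit PLUS '+'
pos=17: emit ID 'tmp' (now at pos=20)
pos=21: enter STRING mode
pos=21: emit STR "ok" (now at pos=25)
pos=25: emit EQ '='
DONE. 10 tokens: [NUM, STR, STR, RPAREN, ID, MINUS, PLUS, ID, STR, EQ]

Answer: 10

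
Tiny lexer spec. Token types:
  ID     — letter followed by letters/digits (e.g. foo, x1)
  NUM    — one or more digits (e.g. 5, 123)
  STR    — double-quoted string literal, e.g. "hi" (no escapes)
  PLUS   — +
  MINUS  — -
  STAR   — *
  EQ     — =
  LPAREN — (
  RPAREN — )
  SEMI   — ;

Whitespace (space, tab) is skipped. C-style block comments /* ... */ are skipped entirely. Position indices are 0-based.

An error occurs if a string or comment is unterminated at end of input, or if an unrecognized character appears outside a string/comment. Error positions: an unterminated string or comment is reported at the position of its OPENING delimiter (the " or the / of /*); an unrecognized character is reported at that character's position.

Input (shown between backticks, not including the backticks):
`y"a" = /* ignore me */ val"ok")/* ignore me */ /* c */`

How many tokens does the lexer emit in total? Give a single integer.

pos=0: emit ID 'y' (now at pos=1)
pos=1: enter STRING mode
pos=1: emit STR "a" (now at pos=4)
pos=5: emit EQ '='
pos=7: enter COMMENT mode (saw '/*')
exit COMMENT mode (now at pos=22)
pos=23: emit ID 'val' (now at pos=26)
pos=26: enter STRING mode
pos=26: emit STR "ok" (now at pos=30)
pos=30: emit RPAREN ')'
pos=31: enter COMMENT mode (saw '/*')
exit COMMENT mode (now at pos=46)
pos=47: enter COMMENT mode (saw '/*')
exit COMMENT mode (now at pos=54)
DONE. 6 tokens: [ID, STR, EQ, ID, STR, RPAREN]

Answer: 6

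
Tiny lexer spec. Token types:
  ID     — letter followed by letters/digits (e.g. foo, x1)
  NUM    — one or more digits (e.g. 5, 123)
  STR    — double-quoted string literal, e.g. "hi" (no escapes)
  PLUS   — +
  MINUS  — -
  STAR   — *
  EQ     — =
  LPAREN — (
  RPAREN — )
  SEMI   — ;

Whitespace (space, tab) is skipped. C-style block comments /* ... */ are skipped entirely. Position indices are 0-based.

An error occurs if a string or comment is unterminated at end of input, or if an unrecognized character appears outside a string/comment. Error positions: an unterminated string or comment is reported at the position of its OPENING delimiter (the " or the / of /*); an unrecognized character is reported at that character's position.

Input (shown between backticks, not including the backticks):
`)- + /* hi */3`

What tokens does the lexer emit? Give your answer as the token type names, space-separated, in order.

pos=0: emit RPAREN ')'
pos=1: emit MINUS '-'
pos=3: emit PLUS '+'
pos=5: enter COMMENT mode (saw '/*')
exit COMMENT mode (now at pos=13)
pos=13: emit NUM '3' (now at pos=14)
DONE. 4 tokens: [RPAREN, MINUS, PLUS, NUM]

Answer: RPAREN MINUS PLUS NUM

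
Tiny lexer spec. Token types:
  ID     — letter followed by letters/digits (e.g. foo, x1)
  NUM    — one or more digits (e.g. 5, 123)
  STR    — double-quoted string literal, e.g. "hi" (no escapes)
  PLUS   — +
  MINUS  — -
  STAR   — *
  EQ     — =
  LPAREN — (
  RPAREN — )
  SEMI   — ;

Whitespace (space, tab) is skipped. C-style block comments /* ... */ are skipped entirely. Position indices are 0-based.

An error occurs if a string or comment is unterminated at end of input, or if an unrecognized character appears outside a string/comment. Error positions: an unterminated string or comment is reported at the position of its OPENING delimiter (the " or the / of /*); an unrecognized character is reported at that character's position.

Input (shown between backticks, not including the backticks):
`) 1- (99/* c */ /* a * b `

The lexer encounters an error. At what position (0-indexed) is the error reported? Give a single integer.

Answer: 16

Derivation:
pos=0: emit RPAREN ')'
pos=2: emit NUM '1' (now at pos=3)
pos=3: emit MINUS '-'
pos=5: emit LPAREN '('
pos=6: emit NUM '99' (now at pos=8)
pos=8: enter COMMENT mode (saw '/*')
exit COMMENT mode (now at pos=15)
pos=16: enter COMMENT mode (saw '/*')
pos=16: ERROR — unterminated comment (reached EOF)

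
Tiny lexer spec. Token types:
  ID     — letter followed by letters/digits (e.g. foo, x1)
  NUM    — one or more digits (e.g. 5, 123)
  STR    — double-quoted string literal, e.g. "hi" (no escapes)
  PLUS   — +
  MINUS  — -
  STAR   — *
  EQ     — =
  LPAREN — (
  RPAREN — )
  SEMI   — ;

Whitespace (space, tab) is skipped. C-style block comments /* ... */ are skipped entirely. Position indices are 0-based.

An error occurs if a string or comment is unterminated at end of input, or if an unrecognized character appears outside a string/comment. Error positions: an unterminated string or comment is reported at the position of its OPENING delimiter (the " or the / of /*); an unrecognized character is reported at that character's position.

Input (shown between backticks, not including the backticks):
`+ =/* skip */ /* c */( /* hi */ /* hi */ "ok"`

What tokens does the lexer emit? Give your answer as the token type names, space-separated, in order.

Answer: PLUS EQ LPAREN STR

Derivation:
pos=0: emit PLUS '+'
pos=2: emit EQ '='
pos=3: enter COMMENT mode (saw '/*')
exit COMMENT mode (now at pos=13)
pos=14: enter COMMENT mode (saw '/*')
exit COMMENT mode (now at pos=21)
pos=21: emit LPAREN '('
pos=23: enter COMMENT mode (saw '/*')
exit COMMENT mode (now at pos=31)
pos=32: enter COMMENT mode (saw '/*')
exit COMMENT mode (now at pos=40)
pos=41: enter STRING mode
pos=41: emit STR "ok" (now at pos=45)
DONE. 4 tokens: [PLUS, EQ, LPAREN, STR]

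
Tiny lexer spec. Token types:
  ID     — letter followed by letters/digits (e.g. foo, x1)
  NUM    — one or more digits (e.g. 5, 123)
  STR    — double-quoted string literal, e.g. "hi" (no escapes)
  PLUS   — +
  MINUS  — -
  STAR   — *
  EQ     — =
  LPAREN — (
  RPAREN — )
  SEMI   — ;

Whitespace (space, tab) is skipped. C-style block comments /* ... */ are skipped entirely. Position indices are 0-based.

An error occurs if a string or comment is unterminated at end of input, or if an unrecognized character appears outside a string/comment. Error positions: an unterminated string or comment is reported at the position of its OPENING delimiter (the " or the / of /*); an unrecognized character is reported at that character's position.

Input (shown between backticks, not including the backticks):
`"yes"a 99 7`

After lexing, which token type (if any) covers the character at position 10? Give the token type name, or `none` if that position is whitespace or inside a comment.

pos=0: enter STRING mode
pos=0: emit STR "yes" (now at pos=5)
pos=5: emit ID 'a' (now at pos=6)
pos=7: emit NUM '99' (now at pos=9)
pos=10: emit NUM '7' (now at pos=11)
DONE. 4 tokens: [STR, ID, NUM, NUM]
Position 10: char is '7' -> NUM

Answer: NUM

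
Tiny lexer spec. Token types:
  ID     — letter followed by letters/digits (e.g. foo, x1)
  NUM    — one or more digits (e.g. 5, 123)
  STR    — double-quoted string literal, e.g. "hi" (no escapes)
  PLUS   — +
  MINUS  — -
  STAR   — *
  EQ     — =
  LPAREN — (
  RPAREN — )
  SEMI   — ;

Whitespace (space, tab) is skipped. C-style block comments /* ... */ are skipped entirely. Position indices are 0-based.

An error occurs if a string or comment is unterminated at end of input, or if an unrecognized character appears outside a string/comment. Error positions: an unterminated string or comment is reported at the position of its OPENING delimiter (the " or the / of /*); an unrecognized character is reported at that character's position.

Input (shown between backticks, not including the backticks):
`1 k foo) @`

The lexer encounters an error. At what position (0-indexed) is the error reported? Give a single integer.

pos=0: emit NUM '1' (now at pos=1)
pos=2: emit ID 'k' (now at pos=3)
pos=4: emit ID 'foo' (now at pos=7)
pos=7: emit RPAREN ')'
pos=9: ERROR — unrecognized char '@'

Answer: 9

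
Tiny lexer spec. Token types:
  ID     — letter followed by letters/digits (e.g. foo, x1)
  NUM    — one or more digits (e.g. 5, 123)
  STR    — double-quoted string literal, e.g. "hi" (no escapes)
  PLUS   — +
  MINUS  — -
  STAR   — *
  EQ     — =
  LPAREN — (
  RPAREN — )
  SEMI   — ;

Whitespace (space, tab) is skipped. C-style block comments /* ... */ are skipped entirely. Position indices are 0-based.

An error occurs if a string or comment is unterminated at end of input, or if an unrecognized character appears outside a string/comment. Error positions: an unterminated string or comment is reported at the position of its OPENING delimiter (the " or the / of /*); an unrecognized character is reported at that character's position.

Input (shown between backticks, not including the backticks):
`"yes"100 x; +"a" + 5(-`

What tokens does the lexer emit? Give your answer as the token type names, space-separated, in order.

Answer: STR NUM ID SEMI PLUS STR PLUS NUM LPAREN MINUS

Derivation:
pos=0: enter STRING mode
pos=0: emit STR "yes" (now at pos=5)
pos=5: emit NUM '100' (now at pos=8)
pos=9: emit ID 'x' (now at pos=10)
pos=10: emit SEMI ';'
pos=12: emit PLUS '+'
pos=13: enter STRING mode
pos=13: emit STR "a" (now at pos=16)
pos=17: emit PLUS '+'
pos=19: emit NUM '5' (now at pos=20)
pos=20: emit LPAREN '('
pos=21: emit MINUS '-'
DONE. 10 tokens: [STR, NUM, ID, SEMI, PLUS, STR, PLUS, NUM, LPAREN, MINUS]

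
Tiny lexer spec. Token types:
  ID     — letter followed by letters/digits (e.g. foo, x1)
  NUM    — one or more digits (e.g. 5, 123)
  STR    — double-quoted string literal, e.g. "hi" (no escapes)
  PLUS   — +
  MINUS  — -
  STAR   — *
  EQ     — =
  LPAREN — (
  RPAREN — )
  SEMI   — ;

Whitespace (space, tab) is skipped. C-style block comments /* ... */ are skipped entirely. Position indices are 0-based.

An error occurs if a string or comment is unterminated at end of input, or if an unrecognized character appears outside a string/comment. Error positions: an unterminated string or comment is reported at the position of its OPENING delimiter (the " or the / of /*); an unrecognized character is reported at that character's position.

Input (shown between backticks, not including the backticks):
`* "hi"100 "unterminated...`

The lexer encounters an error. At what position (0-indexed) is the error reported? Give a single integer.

pos=0: emit STAR '*'
pos=2: enter STRING mode
pos=2: emit STR "hi" (now at pos=6)
pos=6: emit NUM '100' (now at pos=9)
pos=10: enter STRING mode
pos=10: ERROR — unterminated string

Answer: 10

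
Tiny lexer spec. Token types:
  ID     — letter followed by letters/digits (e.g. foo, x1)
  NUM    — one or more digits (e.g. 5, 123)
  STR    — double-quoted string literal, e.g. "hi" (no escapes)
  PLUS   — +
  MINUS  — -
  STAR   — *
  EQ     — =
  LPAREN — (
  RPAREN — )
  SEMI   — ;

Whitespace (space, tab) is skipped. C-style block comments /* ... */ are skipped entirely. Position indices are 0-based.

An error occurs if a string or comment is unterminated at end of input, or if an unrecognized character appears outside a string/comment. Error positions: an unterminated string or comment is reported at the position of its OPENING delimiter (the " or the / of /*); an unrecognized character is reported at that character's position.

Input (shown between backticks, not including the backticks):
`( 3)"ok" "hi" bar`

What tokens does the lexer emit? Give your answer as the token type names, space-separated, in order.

Answer: LPAREN NUM RPAREN STR STR ID

Derivation:
pos=0: emit LPAREN '('
pos=2: emit NUM '3' (now at pos=3)
pos=3: emit RPAREN ')'
pos=4: enter STRING mode
pos=4: emit STR "ok" (now at pos=8)
pos=9: enter STRING mode
pos=9: emit STR "hi" (now at pos=13)
pos=14: emit ID 'bar' (now at pos=17)
DONE. 6 tokens: [LPAREN, NUM, RPAREN, STR, STR, ID]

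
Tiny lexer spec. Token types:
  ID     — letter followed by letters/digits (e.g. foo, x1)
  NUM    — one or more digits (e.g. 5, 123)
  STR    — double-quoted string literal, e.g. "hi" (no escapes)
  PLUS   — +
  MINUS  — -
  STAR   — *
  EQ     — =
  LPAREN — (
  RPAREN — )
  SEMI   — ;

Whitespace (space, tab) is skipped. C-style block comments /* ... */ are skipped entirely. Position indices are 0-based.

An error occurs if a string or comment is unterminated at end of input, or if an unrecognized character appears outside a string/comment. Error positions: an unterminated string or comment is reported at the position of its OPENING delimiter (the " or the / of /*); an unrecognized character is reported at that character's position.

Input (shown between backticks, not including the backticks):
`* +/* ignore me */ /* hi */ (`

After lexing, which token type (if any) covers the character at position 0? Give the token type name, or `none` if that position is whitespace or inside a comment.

pos=0: emit STAR '*'
pos=2: emit PLUS '+'
pos=3: enter COMMENT mode (saw '/*')
exit COMMENT mode (now at pos=18)
pos=19: enter COMMENT mode (saw '/*')
exit COMMENT mode (now at pos=27)
pos=28: emit LPAREN '('
DONE. 3 tokens: [STAR, PLUS, LPAREN]
Position 0: char is '*' -> STAR

Answer: STAR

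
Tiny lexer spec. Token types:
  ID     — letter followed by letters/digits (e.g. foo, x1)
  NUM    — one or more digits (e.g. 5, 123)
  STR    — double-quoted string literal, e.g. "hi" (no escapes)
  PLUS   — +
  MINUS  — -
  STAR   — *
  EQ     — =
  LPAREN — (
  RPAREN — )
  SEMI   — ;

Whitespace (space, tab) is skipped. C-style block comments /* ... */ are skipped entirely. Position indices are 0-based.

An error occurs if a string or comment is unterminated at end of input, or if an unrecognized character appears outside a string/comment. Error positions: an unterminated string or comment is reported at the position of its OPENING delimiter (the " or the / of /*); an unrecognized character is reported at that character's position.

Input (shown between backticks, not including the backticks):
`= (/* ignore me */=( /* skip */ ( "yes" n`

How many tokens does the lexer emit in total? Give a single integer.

pos=0: emit EQ '='
pos=2: emit LPAREN '('
pos=3: enter COMMENT mode (saw '/*')
exit COMMENT mode (now at pos=18)
pos=18: emit EQ '='
pos=19: emit LPAREN '('
pos=21: enter COMMENT mode (saw '/*')
exit COMMENT mode (now at pos=31)
pos=32: emit LPAREN '('
pos=34: enter STRING mode
pos=34: emit STR "yes" (now at pos=39)
pos=40: emit ID 'n' (now at pos=41)
DONE. 7 tokens: [EQ, LPAREN, EQ, LPAREN, LPAREN, STR, ID]

Answer: 7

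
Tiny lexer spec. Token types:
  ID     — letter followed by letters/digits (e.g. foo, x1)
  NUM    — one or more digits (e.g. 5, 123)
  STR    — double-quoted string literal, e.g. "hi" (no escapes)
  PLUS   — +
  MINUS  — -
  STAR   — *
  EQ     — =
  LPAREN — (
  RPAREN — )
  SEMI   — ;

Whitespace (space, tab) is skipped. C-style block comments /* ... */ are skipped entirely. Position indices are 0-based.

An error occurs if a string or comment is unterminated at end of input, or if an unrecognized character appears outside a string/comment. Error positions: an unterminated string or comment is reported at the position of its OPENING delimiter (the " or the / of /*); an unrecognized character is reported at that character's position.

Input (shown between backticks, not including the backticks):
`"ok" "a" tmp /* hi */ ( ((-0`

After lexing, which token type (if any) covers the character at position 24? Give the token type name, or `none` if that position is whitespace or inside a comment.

pos=0: enter STRING mode
pos=0: emit STR "ok" (now at pos=4)
pos=5: enter STRING mode
pos=5: emit STR "a" (now at pos=8)
pos=9: emit ID 'tmp' (now at pos=12)
pos=13: enter COMMENT mode (saw '/*')
exit COMMENT mode (now at pos=21)
pos=22: emit LPAREN '('
pos=24: emit LPAREN '('
pos=25: emit LPAREN '('
pos=26: emit MINUS '-'
pos=27: emit NUM '0' (now at pos=28)
DONE. 8 tokens: [STR, STR, ID, LPAREN, LPAREN, LPAREN, MINUS, NUM]
Position 24: char is '(' -> LPAREN

Answer: LPAREN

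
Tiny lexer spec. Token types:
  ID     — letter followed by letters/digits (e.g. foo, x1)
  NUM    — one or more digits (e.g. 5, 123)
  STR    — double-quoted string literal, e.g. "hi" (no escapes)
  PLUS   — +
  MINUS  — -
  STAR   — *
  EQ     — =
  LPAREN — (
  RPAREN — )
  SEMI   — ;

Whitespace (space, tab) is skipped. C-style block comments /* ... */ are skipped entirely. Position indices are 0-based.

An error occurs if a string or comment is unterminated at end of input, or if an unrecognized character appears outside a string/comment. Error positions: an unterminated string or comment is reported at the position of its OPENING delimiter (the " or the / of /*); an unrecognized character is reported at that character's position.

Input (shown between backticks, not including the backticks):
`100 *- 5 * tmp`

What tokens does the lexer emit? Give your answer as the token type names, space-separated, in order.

pos=0: emit NUM '100' (now at pos=3)
pos=4: emit STAR '*'
pos=5: emit MINUS '-'
pos=7: emit NUM '5' (now at pos=8)
pos=9: emit STAR '*'
pos=11: emit ID 'tmp' (now at pos=14)
DONE. 6 tokens: [NUM, STAR, MINUS, NUM, STAR, ID]

Answer: NUM STAR MINUS NUM STAR ID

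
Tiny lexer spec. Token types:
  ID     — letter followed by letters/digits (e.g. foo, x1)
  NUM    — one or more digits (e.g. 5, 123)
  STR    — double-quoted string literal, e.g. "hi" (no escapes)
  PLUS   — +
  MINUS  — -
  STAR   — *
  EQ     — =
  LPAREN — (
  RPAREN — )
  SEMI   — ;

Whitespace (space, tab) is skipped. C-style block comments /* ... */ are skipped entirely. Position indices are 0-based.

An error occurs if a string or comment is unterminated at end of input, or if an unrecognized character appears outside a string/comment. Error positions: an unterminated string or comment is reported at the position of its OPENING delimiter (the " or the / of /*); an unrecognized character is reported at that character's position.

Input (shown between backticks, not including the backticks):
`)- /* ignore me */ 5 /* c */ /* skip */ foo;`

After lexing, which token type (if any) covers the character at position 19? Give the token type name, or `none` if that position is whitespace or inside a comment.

pos=0: emit RPAREN ')'
pos=1: emit MINUS '-'
pos=3: enter COMMENT mode (saw '/*')
exit COMMENT mode (now at pos=18)
pos=19: emit NUM '5' (now at pos=20)
pos=21: enter COMMENT mode (saw '/*')
exit COMMENT mode (now at pos=28)
pos=29: enter COMMENT mode (saw '/*')
exit COMMENT mode (now at pos=39)
pos=40: emit ID 'foo' (now at pos=43)
pos=43: emit SEMI ';'
DONE. 5 tokens: [RPAREN, MINUS, NUM, ID, SEMI]
Position 19: char is '5' -> NUM

Answer: NUM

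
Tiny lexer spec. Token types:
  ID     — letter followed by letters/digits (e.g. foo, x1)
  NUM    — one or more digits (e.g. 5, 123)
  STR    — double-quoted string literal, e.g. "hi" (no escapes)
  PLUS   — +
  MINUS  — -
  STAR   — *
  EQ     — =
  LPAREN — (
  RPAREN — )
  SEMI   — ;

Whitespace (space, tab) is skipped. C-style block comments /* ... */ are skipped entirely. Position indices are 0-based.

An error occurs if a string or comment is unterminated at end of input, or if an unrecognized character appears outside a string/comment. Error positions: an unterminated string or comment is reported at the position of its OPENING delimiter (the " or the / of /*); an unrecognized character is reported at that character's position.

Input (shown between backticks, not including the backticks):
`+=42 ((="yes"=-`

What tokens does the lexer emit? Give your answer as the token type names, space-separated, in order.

pos=0: emit PLUS '+'
pos=1: emit EQ '='
pos=2: emit NUM '42' (now at pos=4)
pos=5: emit LPAREN '('
pos=6: emit LPAREN '('
pos=7: emit EQ '='
pos=8: enter STRING mode
pos=8: emit STR "yes" (now at pos=13)
pos=13: emit EQ '='
pos=14: emit MINUS '-'
DONE. 9 tokens: [PLUS, EQ, NUM, LPAREN, LPAREN, EQ, STR, EQ, MINUS]

Answer: PLUS EQ NUM LPAREN LPAREN EQ STR EQ MINUS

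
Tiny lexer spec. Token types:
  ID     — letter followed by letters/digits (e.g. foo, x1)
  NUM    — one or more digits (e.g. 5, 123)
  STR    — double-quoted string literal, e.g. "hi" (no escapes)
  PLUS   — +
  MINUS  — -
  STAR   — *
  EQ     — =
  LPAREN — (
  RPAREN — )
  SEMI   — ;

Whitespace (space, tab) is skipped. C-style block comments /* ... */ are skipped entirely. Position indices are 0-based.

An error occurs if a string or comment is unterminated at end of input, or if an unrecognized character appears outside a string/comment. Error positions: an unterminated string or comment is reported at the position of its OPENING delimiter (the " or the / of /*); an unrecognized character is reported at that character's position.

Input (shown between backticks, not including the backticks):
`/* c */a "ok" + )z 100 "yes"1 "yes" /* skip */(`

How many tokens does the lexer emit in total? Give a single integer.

pos=0: enter COMMENT mode (saw '/*')
exit COMMENT mode (now at pos=7)
pos=7: emit ID 'a' (now at pos=8)
pos=9: enter STRING mode
pos=9: emit STR "ok" (now at pos=13)
pos=14: emit PLUS '+'
pos=16: emit RPAREN ')'
pos=17: emit ID 'z' (now at pos=18)
pos=19: emit NUM '100' (now at pos=22)
pos=23: enter STRING mode
pos=23: emit STR "yes" (now at pos=28)
pos=28: emit NUM '1' (now at pos=29)
pos=30: enter STRING mode
pos=30: emit STR "yes" (now at pos=35)
pos=36: enter COMMENT mode (saw '/*')
exit COMMENT mode (now at pos=46)
pos=46: emit LPAREN '('
DONE. 10 tokens: [ID, STR, PLUS, RPAREN, ID, NUM, STR, NUM, STR, LPAREN]

Answer: 10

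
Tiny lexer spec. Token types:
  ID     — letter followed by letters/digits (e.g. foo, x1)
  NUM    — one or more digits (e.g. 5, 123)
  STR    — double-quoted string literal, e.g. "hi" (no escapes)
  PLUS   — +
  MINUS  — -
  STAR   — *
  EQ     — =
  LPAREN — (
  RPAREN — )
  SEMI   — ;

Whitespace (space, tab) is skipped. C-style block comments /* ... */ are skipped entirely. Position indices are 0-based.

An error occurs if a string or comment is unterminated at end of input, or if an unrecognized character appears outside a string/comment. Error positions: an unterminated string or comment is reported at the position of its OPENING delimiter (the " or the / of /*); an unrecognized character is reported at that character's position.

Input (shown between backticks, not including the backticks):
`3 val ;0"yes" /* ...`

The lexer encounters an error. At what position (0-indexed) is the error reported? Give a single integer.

Answer: 14

Derivation:
pos=0: emit NUM '3' (now at pos=1)
pos=2: emit ID 'val' (now at pos=5)
pos=6: emit SEMI ';'
pos=7: emit NUM '0' (now at pos=8)
pos=8: enter STRING mode
pos=8: emit STR "yes" (now at pos=13)
pos=14: enter COMMENT mode (saw '/*')
pos=14: ERROR — unterminated comment (reached EOF)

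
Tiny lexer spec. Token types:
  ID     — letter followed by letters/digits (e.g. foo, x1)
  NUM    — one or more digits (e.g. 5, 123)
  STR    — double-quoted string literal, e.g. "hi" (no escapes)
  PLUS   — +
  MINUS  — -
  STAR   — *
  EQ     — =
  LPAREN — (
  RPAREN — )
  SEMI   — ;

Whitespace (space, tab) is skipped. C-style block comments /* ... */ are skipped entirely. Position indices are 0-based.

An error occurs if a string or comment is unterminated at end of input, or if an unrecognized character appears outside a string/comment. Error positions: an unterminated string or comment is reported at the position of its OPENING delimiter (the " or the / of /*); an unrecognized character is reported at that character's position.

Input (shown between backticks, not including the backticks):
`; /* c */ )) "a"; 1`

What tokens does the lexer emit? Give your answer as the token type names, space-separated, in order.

pos=0: emit SEMI ';'
pos=2: enter COMMENT mode (saw '/*')
exit COMMENT mode (now at pos=9)
pos=10: emit RPAREN ')'
pos=11: emit RPAREN ')'
pos=13: enter STRING mode
pos=13: emit STR "a" (now at pos=16)
pos=16: emit SEMI ';'
pos=18: emit NUM '1' (now at pos=19)
DONE. 6 tokens: [SEMI, RPAREN, RPAREN, STR, SEMI, NUM]

Answer: SEMI RPAREN RPAREN STR SEMI NUM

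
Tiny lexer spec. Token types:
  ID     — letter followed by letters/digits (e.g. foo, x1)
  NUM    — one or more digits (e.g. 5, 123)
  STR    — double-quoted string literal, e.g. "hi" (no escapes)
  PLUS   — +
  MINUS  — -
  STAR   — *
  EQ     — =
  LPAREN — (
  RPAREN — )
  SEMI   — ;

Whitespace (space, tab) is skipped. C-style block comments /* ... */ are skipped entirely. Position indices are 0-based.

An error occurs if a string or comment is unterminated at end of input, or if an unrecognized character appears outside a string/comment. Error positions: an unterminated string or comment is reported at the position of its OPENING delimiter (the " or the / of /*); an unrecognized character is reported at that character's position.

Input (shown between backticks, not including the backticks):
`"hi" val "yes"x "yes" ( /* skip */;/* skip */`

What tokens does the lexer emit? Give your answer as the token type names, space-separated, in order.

Answer: STR ID STR ID STR LPAREN SEMI

Derivation:
pos=0: enter STRING mode
pos=0: emit STR "hi" (now at pos=4)
pos=5: emit ID 'val' (now at pos=8)
pos=9: enter STRING mode
pos=9: emit STR "yes" (now at pos=14)
pos=14: emit ID 'x' (now at pos=15)
pos=16: enter STRING mode
pos=16: emit STR "yes" (now at pos=21)
pos=22: emit LPAREN '('
pos=24: enter COMMENT mode (saw '/*')
exit COMMENT mode (now at pos=34)
pos=34: emit SEMI ';'
pos=35: enter COMMENT mode (saw '/*')
exit COMMENT mode (now at pos=45)
DONE. 7 tokens: [STR, ID, STR, ID, STR, LPAREN, SEMI]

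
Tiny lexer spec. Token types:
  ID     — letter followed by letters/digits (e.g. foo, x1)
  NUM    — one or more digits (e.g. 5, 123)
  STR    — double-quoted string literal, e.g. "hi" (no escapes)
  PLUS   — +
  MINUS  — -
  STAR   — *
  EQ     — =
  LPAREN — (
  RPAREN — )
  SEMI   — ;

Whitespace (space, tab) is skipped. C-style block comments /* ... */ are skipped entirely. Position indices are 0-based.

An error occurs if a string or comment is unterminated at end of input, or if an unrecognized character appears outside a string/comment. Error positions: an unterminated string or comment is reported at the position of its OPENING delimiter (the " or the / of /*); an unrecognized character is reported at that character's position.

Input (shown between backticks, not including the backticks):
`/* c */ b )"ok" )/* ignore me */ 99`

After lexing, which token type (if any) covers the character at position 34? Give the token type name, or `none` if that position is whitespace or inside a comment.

pos=0: enter COMMENT mode (saw '/*')
exit COMMENT mode (now at pos=7)
pos=8: emit ID 'b' (now at pos=9)
pos=10: emit RPAREN ')'
pos=11: enter STRING mode
pos=11: emit STR "ok" (now at pos=15)
pos=16: emit RPAREN ')'
pos=17: enter COMMENT mode (saw '/*')
exit COMMENT mode (now at pos=32)
pos=33: emit NUM '99' (now at pos=35)
DONE. 5 tokens: [ID, RPAREN, STR, RPAREN, NUM]
Position 34: char is '9' -> NUM

Answer: NUM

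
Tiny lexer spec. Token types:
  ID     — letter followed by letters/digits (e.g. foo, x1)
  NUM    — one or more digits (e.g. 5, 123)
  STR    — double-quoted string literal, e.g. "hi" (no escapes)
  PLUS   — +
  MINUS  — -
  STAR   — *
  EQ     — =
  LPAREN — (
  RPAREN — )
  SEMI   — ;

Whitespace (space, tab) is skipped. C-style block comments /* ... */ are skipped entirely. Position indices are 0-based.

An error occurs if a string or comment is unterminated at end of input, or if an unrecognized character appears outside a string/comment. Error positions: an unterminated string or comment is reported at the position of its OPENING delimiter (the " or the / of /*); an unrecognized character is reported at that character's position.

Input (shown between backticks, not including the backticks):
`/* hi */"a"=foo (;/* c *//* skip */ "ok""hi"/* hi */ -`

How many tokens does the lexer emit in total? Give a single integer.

Answer: 8

Derivation:
pos=0: enter COMMENT mode (saw '/*')
exit COMMENT mode (now at pos=8)
pos=8: enter STRING mode
pos=8: emit STR "a" (now at pos=11)
pos=11: emit EQ '='
pos=12: emit ID 'foo' (now at pos=15)
pos=16: emit LPAREN '('
pos=17: emit SEMI ';'
pos=18: enter COMMENT mode (saw '/*')
exit COMMENT mode (now at pos=25)
pos=25: enter COMMENT mode (saw '/*')
exit COMMENT mode (now at pos=35)
pos=36: enter STRING mode
pos=36: emit STR "ok" (now at pos=40)
pos=40: enter STRING mode
pos=40: emit STR "hi" (now at pos=44)
pos=44: enter COMMENT mode (saw '/*')
exit COMMENT mode (now at pos=52)
pos=53: emit MINUS '-'
DONE. 8 tokens: [STR, EQ, ID, LPAREN, SEMI, STR, STR, MINUS]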